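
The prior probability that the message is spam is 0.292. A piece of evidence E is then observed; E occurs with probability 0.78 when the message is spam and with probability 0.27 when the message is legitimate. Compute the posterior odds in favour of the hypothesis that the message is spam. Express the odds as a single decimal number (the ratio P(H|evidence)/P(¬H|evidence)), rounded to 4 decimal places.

Prior odds = 0.292/(1−0.292) = 0.41243. In log-odds, ln(0.41243) = -0.88569.
Add log likelihood ratio: ln(2.8889) = 1.0609.
Posterior log-odds = 0.17518, so posterior odds = exp(0.17518) = 1.1915.

Posterior odds ≈ 1.1915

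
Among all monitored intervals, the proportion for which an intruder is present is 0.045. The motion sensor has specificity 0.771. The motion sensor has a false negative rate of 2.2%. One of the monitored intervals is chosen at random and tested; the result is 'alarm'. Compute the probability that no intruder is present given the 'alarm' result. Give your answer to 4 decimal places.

Write H for 'an intruder is present'. Prior odds H:¬H = 0.045/0.955 = 0.047120. For the 'alarm' outcome, the likelihood ratio is 0.978/0.229 = 4.2707.
Posterior odds = 0.047120 × 4.2707 = 0.20124, so P(H|E) = 0.20124/(1+0.20124) = 0.1675. Then P(¬H|E) = 1 − 0.1675 = 0.8325.

P(¬H | E) ≈ 0.8325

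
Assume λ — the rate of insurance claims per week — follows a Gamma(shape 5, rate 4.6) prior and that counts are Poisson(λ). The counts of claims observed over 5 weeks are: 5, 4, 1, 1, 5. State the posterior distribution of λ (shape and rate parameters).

Posterior: Gamma(shape=21, rate=9.6)

Total count ∑xᵢ = 16 over n = 5 weeks.
Gamma is conjugate to the Poisson likelihood: posterior is Gamma(shape = 5+16 = 21, rate = 4.6+5 = 9.6).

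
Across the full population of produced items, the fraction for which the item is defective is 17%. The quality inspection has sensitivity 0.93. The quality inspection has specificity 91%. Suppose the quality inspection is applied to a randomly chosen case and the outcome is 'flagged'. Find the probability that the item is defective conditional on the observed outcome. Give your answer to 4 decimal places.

P(H | E) ≈ 0.6791

Write H for 'the item is defective'. Prior odds H:¬H = 0.17/0.83 = 0.20482. For the 'flagged' outcome, the likelihood ratio is 0.93/0.09 = 10.333.
Posterior odds = 0.20482 × 10.333 = 2.1165, so P(H|E) = 2.1165/(1+2.1165) = 0.6791.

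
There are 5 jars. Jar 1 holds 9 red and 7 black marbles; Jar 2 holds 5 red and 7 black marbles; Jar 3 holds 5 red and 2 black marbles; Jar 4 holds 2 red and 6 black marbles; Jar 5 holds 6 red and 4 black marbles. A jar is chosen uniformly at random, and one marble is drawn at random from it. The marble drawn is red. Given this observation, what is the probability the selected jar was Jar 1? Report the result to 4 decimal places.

Posterior probability ≈ 0.2212

Tabulate prior·likelihood by source: [1] prior 0.2, lik 0.5625, product 0.1125; [2] prior 0.2, lik 0.4167, product 0.08333; [3] prior 0.2, lik 0.7143, product 0.1429; [4] prior 0.2, lik 0.25, product 0.05000; [5] prior 0.2, lik 0.6, product 0.1200.
Normalizing constant = 0.50869; the posterior for Jar 1 is its product over the sum, 0.1125/0.50869 = 0.2212.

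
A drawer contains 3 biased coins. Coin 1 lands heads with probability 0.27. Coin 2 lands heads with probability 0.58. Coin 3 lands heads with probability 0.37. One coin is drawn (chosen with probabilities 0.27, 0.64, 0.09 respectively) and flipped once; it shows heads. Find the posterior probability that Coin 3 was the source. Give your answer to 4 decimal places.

P(heads|C1) = 0.27; P(heads|C2) = 0.58; P(heads|C3) = 0.37.
Prior × likelihood for each source: 0.27·0.27=0.07290, 0.64·0.58=0.3712, 0.09·0.37=0.03330. Summing gives P(heads) = 0.47740.
P(Coin 3 | heads) = 0.03330 / 0.47740 = 0.0698.

Posterior probability ≈ 0.0698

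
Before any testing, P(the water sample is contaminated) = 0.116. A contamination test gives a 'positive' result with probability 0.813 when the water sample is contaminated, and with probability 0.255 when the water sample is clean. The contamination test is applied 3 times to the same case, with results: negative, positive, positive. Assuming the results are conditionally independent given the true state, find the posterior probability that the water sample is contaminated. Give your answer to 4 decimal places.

With H the event that the water sample is contaminated, the joint likelihood of the observed sequence is P(data|H) = 0.187·0.813·0.813 = 0.12360 and P(data|¬H) = 0.745·0.255·0.255 = 0.048444.
Bayes: P(H|data) = 0.116·0.12360 / (0.116·0.12360 + 0.884·0.048444) = 0.014338/0.057162 = 0.2508.

Posterior P(H) ≈ 0.2508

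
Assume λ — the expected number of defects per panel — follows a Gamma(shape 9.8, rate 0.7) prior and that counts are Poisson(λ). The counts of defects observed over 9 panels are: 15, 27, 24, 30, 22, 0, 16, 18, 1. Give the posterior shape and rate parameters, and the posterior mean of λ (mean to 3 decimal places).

Posterior: Gamma(shape=162.8, rate=9.7); mean ≈ 16.784

The Poisson likelihood adds the total count to the shape and the number of exposure periods to the rate. Here ∑xᵢ = 153 and n = 9, so shape 9.8→162.8 and rate 0.7→9.7.
E[λ | data] = 162.8/9.7 = 16.784.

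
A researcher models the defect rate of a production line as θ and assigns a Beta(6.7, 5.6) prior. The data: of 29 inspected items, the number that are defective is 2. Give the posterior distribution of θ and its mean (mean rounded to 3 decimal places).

The binomial likelihood is conjugate to the Beta prior: with 2 successes and 27 failures, the posterior is Beta(6.7+2, 5.6+27) = Beta(8.7, 32.6).
E[θ | data] = 8.7/(8.7+32.6) = 0.211.

Posterior: Beta(8.7, 32.6); mean ≈ 0.211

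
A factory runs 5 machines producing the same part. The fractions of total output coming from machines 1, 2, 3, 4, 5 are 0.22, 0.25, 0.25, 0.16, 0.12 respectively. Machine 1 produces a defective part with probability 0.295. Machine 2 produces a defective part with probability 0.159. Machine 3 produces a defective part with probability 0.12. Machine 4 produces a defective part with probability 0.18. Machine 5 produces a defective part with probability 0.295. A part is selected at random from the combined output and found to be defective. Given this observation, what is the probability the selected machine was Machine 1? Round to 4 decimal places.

Tabulate prior·likelihood by source: [1] prior 0.22, lik 0.295, product 0.06490; [2] prior 0.25, lik 0.159, product 0.03975; [3] prior 0.25, lik 0.12, product 0.03000; [4] prior 0.16, lik 0.18, product 0.02880; [5] prior 0.12, lik 0.295, product 0.03540.
Normalizing constant = 0.19885; the posterior for Machine 1 is its product over the sum, 0.06490/0.19885 = 0.3264.

Posterior probability ≈ 0.3264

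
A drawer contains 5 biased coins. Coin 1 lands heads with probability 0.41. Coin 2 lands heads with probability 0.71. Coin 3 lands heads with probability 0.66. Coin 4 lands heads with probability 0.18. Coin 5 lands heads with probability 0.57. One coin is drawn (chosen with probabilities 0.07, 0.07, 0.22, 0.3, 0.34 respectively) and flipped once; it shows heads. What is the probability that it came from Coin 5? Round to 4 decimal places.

Posterior probability ≈ 0.4111

P(heads|C1) = 0.41; P(heads|C2) = 0.71; P(heads|C3) = 0.66; P(heads|C4) = 0.18; P(heads|C5) = 0.57.
Prior × likelihood for each source: 0.07·0.41=0.02870, 0.07·0.71=0.04970, 0.22·0.66=0.1452, 0.3·0.18=0.05400, 0.34·0.57=0.1938. Summing gives P(heads) = 0.47140.
P(Coin 5 | heads) = 0.1938 / 0.47140 = 0.4111.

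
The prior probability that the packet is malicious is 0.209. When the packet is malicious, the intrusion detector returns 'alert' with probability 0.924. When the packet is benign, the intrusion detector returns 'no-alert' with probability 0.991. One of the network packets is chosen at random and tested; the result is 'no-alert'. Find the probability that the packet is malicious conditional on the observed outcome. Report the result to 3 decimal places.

Let H be the event that the packet is malicious. P(H) = 0.209, so P(¬H) = 0.791. With E the 'no-alert' result, P(E|H) = 0.076 and P(E|¬H) = 0.991.
P(E) = 0.076·0.209 + 0.991·0.791 = 0.015884 + 0.78388 = 0.79977.
By Bayes' theorem, P(H|E) = 0.015884 / 0.79977 = 0.020.

P(H | E) ≈ 0.020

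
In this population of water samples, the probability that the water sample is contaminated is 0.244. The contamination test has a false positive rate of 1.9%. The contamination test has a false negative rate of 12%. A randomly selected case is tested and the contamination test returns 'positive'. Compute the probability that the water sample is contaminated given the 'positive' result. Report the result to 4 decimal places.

Write H for 'the water sample is contaminated'. Prior odds H:¬H = 0.244/0.756 = 0.32275. For the 'positive' outcome, the likelihood ratio is 0.88/0.019 = 46.316.
Posterior odds = 0.32275 × 46.316 = 14.948, so P(H|E) = 14.948/(1+14.948) = 0.9373.

P(H | E) ≈ 0.9373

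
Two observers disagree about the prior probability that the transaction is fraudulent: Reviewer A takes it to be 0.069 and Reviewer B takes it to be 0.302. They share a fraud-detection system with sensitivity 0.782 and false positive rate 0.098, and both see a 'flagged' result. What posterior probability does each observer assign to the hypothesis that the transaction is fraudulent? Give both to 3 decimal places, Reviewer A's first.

Reviewer A: 0.372; Reviewer B: 0.775

P('+'|H) = 0.782, P('+'|¬H) = 0.098.
Reviewer A: numerator 0.782·0.069 = 0.053958; evidence = 0.053958+0.098·0.931 = 0.14520; posterior = 0.372.
Reviewer B: numerator 0.782·0.302 = 0.23616; evidence = 0.23616+0.098·0.698 = 0.30457; posterior = 0.775.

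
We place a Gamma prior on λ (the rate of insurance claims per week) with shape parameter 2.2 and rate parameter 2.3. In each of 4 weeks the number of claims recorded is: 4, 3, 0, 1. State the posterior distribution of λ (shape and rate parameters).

The Poisson likelihood adds the total count to the shape and the number of exposure periods to the rate. Here ∑xᵢ = 8 and n = 4, so shape 2.2→10.2 and rate 2.3→6.3.

Posterior: Gamma(shape=10.2, rate=6.3)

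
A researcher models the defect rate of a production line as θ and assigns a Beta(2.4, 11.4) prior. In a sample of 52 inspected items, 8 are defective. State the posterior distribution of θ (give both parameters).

Observing 8 successes and 44 failures updates Beta(2.4, 11.4) by adding the success and failure counts to the two shape parameters: α = 2.4+8 = 10.4, β = 11.4+44 = 55.4.

Posterior: Beta(10.4, 55.4)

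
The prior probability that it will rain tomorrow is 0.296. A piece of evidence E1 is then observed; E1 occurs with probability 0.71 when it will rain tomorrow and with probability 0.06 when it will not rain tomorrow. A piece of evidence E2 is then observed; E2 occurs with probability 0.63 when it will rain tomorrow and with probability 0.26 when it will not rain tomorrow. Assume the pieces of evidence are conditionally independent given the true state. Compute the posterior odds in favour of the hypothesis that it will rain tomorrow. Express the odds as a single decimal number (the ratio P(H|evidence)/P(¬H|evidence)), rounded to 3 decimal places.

Posterior odds ≈ 12.056

Prior odds = 0.296/(1−0.296) = 0.42045. In log-odds, ln(0.42045) = -0.86642.
Add log likelihood ratios: ln(11.833) + ln(2.4231) = 3.3560.
Posterior log-odds = 2.4895, so posterior odds = exp(2.4895) = 12.056.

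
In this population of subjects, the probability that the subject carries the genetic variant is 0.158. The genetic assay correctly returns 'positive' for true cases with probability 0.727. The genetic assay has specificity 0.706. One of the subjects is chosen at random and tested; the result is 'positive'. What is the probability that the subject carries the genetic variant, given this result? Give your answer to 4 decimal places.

P(H | E) ≈ 0.3169

Write H for 'the subject carries the genetic variant'. Prior odds H:¬H = 0.158/0.842 = 0.18765. For the 'positive' outcome, the likelihood ratio is 0.727/0.294 = 2.4728.
Posterior odds = 0.18765 × 2.4728 = 0.46402, so P(H|E) = 0.46402/(1+0.46402) = 0.3169.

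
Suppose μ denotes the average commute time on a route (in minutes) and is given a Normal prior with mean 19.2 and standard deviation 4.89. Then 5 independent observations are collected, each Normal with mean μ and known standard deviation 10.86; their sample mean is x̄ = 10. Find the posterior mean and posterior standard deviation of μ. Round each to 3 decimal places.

With known σ, the Normal prior is conjugate. Weight on the data is w = (n/σ²)/(n/σ² + 1/τ₀²) = 0.0423946/(0.0423946+0.0418198) = 0.50341.
Posterior mean = w·x̄ + (1−w)·μ₀ = 0.50341·10 + 0.49659·19.2 = 14.569. Posterior variance = 1/(0.0423946+0.0418198) = 11.8745, so SD = 3.446.

Posterior mean ≈ 14.569; posterior SD ≈ 3.446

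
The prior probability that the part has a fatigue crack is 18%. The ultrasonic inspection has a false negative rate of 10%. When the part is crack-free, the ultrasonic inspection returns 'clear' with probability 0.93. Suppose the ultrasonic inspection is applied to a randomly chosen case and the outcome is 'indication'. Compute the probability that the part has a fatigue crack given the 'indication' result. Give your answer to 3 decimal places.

Let H be the event that the part has a fatigue crack. P(H) = 0.18, so P(¬H) = 0.82. With E the 'indication' result, P(E|H) = 0.9 and P(E|¬H) = 0.07.
P(E) = 0.9·0.18 + 0.07·0.82 = 0.16200 + 0.057400 = 0.21940.
By Bayes' theorem, P(H|E) = 0.16200 / 0.21940 = 0.738.

P(H | E) ≈ 0.738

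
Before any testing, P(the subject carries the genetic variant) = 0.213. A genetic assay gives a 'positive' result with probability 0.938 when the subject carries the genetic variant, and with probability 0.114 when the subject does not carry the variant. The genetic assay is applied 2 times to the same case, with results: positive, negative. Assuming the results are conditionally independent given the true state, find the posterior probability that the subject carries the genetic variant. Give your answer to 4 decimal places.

Let H be the event that the subject carries the genetic variant; start with P(H) = 0.213. P('positive'|H) = 0.938, P('positive'|¬H) = 0.114.
Update on result 1 ('positive'): P(H) ← 0.938·0.2130 / (0.938·0.2130 + 0.114·0.7870) = 0.19979/0.28951 = 0.6901.
Update on result 2 ('negative'): P(H) ← 0.062·0.6901 / (0.062·0.6901 + 0.886·0.3099) = 0.042787/0.31735 = 0.1348.

Posterior P(H) ≈ 0.1348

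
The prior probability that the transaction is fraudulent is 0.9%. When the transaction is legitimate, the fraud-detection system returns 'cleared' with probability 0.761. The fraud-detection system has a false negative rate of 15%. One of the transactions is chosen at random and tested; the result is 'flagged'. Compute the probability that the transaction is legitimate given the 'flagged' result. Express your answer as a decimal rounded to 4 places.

Let H be the event that the transaction is fraudulent. P(H) = 0.009, so P(¬H) = 0.991. With E the 'flagged' result, P(E|H) = 0.85 and P(E|¬H) = 0.239.
P(E) = 0.85·0.009 + 0.239·0.991 = 0.0076500 + 0.23685 = 0.24450.
By Bayes' theorem, P(H|E) = 0.0076500 / 0.24450 = 0.0313. Hence P(¬H|E) = 1 − 0.0313 = 0.9687.

P(¬H | E) ≈ 0.9687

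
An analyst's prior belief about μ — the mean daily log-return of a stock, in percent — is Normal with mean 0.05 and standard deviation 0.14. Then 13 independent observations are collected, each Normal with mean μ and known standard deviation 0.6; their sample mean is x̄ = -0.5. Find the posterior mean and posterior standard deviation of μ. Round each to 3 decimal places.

With known σ, the Normal prior is conjugate. Weight on the data is w = (n/σ²)/(n/σ² + 1/τ₀²) = 36.1111/(36.1111+51.0204) = 0.41444.
Posterior mean = w·x̄ + (1−w)·μ₀ = 0.41444·-0.5 + 0.58556·0.05 = -0.178. Posterior variance = 1/(36.1111+51.0204) = 0.0114769, so SD = 0.107.

Posterior mean ≈ -0.178; posterior SD ≈ 0.107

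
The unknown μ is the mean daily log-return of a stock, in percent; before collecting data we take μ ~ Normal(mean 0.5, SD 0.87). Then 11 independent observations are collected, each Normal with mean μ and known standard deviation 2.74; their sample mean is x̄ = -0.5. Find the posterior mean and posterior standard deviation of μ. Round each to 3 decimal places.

Posterior mean ≈ -0.026; posterior SD ≈ 0.599

With known σ, the Normal prior is conjugate. Weight on the data is w = (n/σ²)/(n/σ² + 1/τ₀²) = 1.46518/(1.46518+1.32118) = 0.52584.
Posterior mean = w·x̄ + (1−w)·μ₀ = 0.52584·-0.5 + 0.47416·0.5 = -0.026. Posterior variance = 1/(1.46518+1.32118) = 0.358891, so SD = 0.599.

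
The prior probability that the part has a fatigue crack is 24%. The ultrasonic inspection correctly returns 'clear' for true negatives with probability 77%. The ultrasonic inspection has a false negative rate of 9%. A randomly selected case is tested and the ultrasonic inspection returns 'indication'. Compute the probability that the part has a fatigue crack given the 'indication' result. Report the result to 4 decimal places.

P(H | E) ≈ 0.5554

Write H for 'the part has a fatigue crack'. Prior odds H:¬H = 0.24/0.76 = 0.31579. For the 'indication' outcome, the likelihood ratio is 0.91/0.23 = 3.9565.
Posterior odds = 0.31579 × 3.9565 = 1.2494, so P(H|E) = 1.2494/(1+1.2494) = 0.5554.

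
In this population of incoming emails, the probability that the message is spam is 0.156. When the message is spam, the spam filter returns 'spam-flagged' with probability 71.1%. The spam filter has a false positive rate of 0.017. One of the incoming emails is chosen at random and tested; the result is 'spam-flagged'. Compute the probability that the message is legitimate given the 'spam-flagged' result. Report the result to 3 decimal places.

P(¬H | E) ≈ 0.115

Write H for 'the message is spam'. Prior odds H:¬H = 0.156/0.844 = 0.18483. For the 'spam-flagged' outcome, the likelihood ratio is 0.711/0.017 = 41.824.
Posterior odds = 0.18483 × 41.824 = 7.7304, so P(H|E) = 7.7304/(1+7.7304) = 0.885. Then P(¬H|E) = 1 − 0.885 = 0.115.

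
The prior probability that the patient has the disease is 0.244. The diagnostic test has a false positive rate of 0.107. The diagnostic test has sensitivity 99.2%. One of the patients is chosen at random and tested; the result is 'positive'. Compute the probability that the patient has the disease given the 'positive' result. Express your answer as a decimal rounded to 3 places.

Let H be the event that the patient has the disease. P(H) = 0.244, so P(¬H) = 0.756. With E the 'positive' result, P(E|H) = 0.992 and P(E|¬H) = 0.107.
P(E) = 0.992·0.244 + 0.107·0.756 = 0.24205 + 0.080892 = 0.32294.
By Bayes' theorem, P(H|E) = 0.24205 / 0.32294 = 0.750.

P(H | E) ≈ 0.750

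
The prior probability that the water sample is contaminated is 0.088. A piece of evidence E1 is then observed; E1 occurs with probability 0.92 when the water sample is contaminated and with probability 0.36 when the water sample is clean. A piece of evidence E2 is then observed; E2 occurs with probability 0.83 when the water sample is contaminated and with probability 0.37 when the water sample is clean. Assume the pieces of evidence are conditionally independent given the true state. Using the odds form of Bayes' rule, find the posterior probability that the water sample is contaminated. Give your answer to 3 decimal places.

Posterior probability ≈ 0.356

Prior odds = 0.088/(1−0.088) = 0.096491. In log-odds, ln(0.096491) = -2.3383.
Add log likelihood ratios: ln(2.5556) + ln(2.2432) = 1.7462.
Posterior log-odds = -0.59211, so posterior odds = exp(-0.59211) = 0.55316. Converting, P(H|E) = 0.55316/1.5532 = 0.356.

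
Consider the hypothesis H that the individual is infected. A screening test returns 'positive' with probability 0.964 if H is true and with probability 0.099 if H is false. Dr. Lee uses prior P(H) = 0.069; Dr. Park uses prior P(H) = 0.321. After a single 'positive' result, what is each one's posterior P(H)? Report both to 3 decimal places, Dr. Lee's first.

Dr. Lee: 0.419; Dr. Park: 0.822

The likelihood ratio for a 'positive' result is 0.964/0.099 = 9.7374.
Dr. Lee: prior odds 0.069/0.931 = 0.074114; posterior odds 0.72167; posterior probability 0.419.
Dr. Park: prior odds 0.321/0.679 = 0.47275; posterior odds 4.6034; posterior probability 0.822.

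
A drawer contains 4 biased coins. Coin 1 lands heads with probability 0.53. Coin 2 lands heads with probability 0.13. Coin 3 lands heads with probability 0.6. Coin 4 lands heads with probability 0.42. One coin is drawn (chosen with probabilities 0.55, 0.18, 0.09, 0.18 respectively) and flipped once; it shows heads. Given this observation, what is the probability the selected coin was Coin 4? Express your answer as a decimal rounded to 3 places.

P(heads|C1) = 0.53; P(heads|C2) = 0.13; P(heads|C3) = 0.6; P(heads|C4) = 0.42.
Prior × likelihood for each source: 0.55·0.53=0.2915, 0.18·0.13=0.02340, 0.09·0.6=0.05400, 0.18·0.42=0.07560. Summing gives P(heads) = 0.44450.
P(Coin 4 | heads) = 0.07560 / 0.44450 = 0.170.

Posterior probability ≈ 0.170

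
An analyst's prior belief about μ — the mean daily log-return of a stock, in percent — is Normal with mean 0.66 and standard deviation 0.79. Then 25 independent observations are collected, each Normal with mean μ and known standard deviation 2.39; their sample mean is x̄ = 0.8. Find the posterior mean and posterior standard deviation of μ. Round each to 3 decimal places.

With known σ, the Normal prior is conjugate. Weight on the data is w = (n/σ²)/(n/σ² + 1/τ₀²) = 4.37667/(4.37667+1.60231) = 0.73201.
Posterior mean = w·x̄ + (1−w)·μ₀ = 0.73201·0.8 + 0.26799·0.66 = 0.762. Posterior variance = 1/(4.37667+1.60231) = 0.167253, so SD = 0.409.

Posterior mean ≈ 0.762; posterior SD ≈ 0.409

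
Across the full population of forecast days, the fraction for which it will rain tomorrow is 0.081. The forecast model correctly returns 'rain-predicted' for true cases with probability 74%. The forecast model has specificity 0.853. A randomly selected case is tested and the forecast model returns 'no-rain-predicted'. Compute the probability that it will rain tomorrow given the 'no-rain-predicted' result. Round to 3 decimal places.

Let H be the event that it will rain tomorrow. P(H) = 0.081, so P(¬H) = 0.919. With E the 'no-rain-predicted' result, P(E|H) = 0.26 and P(E|¬H) = 0.853.
P(E) = 0.26·0.081 + 0.853·0.919 = 0.021060 + 0.78391 = 0.80497.
By Bayes' theorem, P(H|E) = 0.021060 / 0.80497 = 0.026.

P(H | E) ≈ 0.026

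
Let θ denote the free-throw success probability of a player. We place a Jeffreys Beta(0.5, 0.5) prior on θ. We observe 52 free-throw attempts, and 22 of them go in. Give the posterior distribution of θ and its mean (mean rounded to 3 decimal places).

Posterior: Beta(22.5, 30.5); mean ≈ 0.425

Observing 22 successes and 30 failures updates Beta(0.5, 0.5) by adding the success and failure counts to the two shape parameters: α = 0.5+22 = 22.5, β = 0.5+30 = 30.5.
Posterior mean = α/(α+β) = 22.5/53 = 0.425.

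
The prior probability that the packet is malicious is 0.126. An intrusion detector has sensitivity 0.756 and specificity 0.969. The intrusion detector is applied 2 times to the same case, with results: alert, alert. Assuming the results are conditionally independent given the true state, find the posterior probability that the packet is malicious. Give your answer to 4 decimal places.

Posterior P(H) ≈ 0.9885

With H the event that the packet is malicious, the joint likelihood of the observed sequence is P(data|H) = 0.756·0.756 = 0.57154 and P(data|¬H) = 0.031·0.031 = 0.00096100.
Bayes: P(H|data) = 0.126·0.57154 / (0.126·0.57154 + 0.874·0.00096100) = 0.072014/0.072853 = 0.9885.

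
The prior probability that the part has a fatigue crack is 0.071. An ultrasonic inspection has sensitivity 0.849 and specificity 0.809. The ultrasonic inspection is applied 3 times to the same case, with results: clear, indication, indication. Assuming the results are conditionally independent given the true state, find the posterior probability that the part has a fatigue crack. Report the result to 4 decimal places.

Posterior P(H) ≈ 0.2199

With H the event that the part has a fatigue crack, the joint likelihood of the observed sequence is P(data|H) = 0.151·0.849·0.849 = 0.10884 and P(data|¬H) = 0.809·0.191·0.191 = 0.029513.
Bayes: P(H|data) = 0.071·0.10884 / (0.071·0.10884 + 0.929·0.029513) = 0.0077277/0.035145 = 0.2199.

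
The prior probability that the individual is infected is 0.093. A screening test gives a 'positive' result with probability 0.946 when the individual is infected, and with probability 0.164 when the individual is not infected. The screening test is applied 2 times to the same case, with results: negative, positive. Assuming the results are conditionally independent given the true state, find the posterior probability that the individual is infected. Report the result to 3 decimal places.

Let H be the event that the individual is infected; start with P(H) = 0.093. P('positive'|H) = 0.946, P('positive'|¬H) = 0.164.
Update on result 1 ('negative'): P(H) ← 0.054·0.0930 / (0.054·0.0930 + 0.836·0.9070) = 0.0050220/0.76327 = 0.0066.
Update on result 2 ('positive'): P(H) ← 0.946·0.0066 / (0.946·0.0066 + 0.164·0.9934) = 0.0062243/0.16915 = 0.0368.

Posterior P(H) ≈ 0.037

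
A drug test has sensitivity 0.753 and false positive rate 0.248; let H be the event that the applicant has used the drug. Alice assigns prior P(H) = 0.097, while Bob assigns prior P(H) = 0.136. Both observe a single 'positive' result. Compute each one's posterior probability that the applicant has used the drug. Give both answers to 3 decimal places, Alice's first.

P('+'|H) = 0.753, P('+'|¬H) = 0.248.
Alice: numerator 0.753·0.097 = 0.073041; evidence = 0.073041+0.248·0.903 = 0.29698; posterior = 0.246.
Bob: numerator 0.753·0.136 = 0.10241; evidence = 0.10241+0.248·0.864 = 0.31668; posterior = 0.323.

Alice: 0.246; Bob: 0.323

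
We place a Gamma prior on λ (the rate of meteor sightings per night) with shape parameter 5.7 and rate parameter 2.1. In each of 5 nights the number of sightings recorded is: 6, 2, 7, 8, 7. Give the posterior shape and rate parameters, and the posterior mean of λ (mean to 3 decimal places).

Posterior: Gamma(shape=35.7, rate=7.1); mean ≈ 5.028

Total count ∑xᵢ = 30 over n = 5 nights.
Gamma is conjugate to the Poisson likelihood: posterior is Gamma(shape = 5.7+30 = 35.7, rate = 2.1+5 = 7.1).
E[λ | data] = 35.7/7.1 = 5.028.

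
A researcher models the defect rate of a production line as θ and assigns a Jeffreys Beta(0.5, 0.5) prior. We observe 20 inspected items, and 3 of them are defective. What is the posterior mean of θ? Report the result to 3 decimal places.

Posterior mean ≈ 0.167

The binomial likelihood is conjugate to the Beta prior: with 3 successes and 17 failures, the posterior is Beta(0.5+3, 0.5+17) = Beta(3.5, 17.5).
E[θ | data] = 3.5/(3.5+17.5) = 0.167.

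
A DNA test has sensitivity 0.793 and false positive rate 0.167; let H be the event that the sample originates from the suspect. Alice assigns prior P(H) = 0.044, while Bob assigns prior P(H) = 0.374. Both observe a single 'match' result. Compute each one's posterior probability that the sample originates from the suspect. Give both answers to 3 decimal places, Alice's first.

P('+'|H) = 0.793, P('+'|¬H) = 0.167.
Alice: numerator 0.793·0.044 = 0.034892; evidence = 0.034892+0.167·0.956 = 0.19454; posterior = 0.179.
Bob: numerator 0.793·0.374 = 0.29658; evidence = 0.29658+0.167·0.626 = 0.40112; posterior = 0.739.

Alice: 0.179; Bob: 0.739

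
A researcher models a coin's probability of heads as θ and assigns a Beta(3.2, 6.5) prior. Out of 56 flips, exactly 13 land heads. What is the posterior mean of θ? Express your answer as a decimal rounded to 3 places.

Posterior mean ≈ 0.247

Observing 13 successes and 43 failures updates Beta(3.2, 6.5) by adding the success and failure counts to the two shape parameters: α = 3.2+13 = 16.2, β = 6.5+43 = 49.5.
E[θ | data] = 16.2/(16.2+49.5) = 0.247.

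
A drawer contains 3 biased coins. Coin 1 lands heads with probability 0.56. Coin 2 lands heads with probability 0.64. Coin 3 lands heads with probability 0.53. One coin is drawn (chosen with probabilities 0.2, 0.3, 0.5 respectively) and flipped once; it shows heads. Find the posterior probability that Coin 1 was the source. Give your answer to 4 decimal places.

P(heads|C1) = 0.56; P(heads|C2) = 0.64; P(heads|C3) = 0.53.
Prior × likelihood for each source: 0.2·0.56=0.1120, 0.3·0.64=0.1920, 0.5·0.53=0.2650. Summing gives P(heads) = 0.56900.
P(Coin 1 | heads) = 0.1120 / 0.56900 = 0.1968.

Posterior probability ≈ 0.1968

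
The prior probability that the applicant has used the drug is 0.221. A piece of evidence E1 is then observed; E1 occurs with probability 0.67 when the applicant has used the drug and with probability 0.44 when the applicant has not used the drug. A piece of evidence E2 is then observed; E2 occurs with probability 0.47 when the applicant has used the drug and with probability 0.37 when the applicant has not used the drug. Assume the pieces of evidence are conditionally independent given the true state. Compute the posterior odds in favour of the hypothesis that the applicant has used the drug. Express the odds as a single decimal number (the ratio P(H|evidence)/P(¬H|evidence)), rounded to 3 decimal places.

Posterior odds ≈ 0.549

Prior odds = 0.221/(1−0.221) = 0.28370.
Likelihood ratio for E1 = 0.67/0.44 = 1.5227.
Likelihood ratio for E2 = 0.47/0.37 = 1.2703.
Posterior odds = prior odds × LR₁ × LR₂ = 0.54875.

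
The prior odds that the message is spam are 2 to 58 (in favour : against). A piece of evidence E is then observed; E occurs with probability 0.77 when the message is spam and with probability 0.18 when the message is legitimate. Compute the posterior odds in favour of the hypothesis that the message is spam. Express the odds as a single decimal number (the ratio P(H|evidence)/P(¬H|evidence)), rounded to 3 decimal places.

Posterior odds ≈ 0.148

Prior odds = 2/58 = 0.034483. In log-odds, ln(0.034483) = -3.3673.
Add log likelihood ratio: ln(4.2778) = 1.4534.
Posterior log-odds = -1.9139, so posterior odds = exp(-1.9139) = 0.14751.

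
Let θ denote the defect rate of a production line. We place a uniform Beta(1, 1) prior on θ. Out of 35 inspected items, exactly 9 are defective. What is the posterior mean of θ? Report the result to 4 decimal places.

Posterior mean ≈ 0.2703

The binomial likelihood is conjugate to the Beta prior: with 9 successes and 26 failures, the posterior is Beta(1+9, 1+26) = Beta(10, 27).
E[θ | data] = 10/(10+27) = 0.2703.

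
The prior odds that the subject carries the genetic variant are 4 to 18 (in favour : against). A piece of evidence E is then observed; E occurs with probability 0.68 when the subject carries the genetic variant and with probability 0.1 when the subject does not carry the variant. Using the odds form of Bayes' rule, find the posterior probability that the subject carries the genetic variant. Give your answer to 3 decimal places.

Prior odds = 4/18 = 0.22222. In log-odds, ln(0.22222) = -1.5041.
Add log likelihood ratio: ln(6.8000) = 1.9169.
Posterior log-odds = 0.41285, so posterior odds = exp(0.41285) = 1.5111. Converting, P(H|E) = 1.5111/2.5111 = 0.602.

Posterior probability ≈ 0.602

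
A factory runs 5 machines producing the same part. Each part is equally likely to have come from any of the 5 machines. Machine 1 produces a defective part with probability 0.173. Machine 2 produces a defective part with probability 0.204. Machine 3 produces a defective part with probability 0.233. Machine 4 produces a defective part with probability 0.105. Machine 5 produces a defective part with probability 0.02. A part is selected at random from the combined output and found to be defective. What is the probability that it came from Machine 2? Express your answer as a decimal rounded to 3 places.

Posterior probability ≈ 0.278

P(defective|M1) = 0.173; P(defective|M2) = 0.204; P(defective|M3) = 0.233; P(defective|M4) = 0.105; P(defective|M5) = 0.02.
Prior × likelihood for each source: 0.2·0.173=0.03460, 0.2·0.204=0.04080, 0.2·0.233=0.04660, 0.2·0.105=0.02100, 0.2·0.02=0.004000. Summing gives P(defective) = 0.14700.
P(Machine 2 | defective) = 0.04080 / 0.14700 = 0.278.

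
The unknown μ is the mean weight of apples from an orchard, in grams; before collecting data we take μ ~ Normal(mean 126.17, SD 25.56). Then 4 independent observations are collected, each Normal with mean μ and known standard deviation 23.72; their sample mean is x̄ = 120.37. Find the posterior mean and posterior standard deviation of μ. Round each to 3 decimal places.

With known σ, the Normal prior is conjugate. Weight on the data is w = (n/σ²)/(n/σ² + 1/τ₀²) = 0.00710936/(0.00710936+0.00153066) = 0.82284.
Posterior mean = w·x̄ + (1−w)·μ₀ = 0.82284·120.37 + 0.17716·126.17 = 121.398. Posterior variance = 1/(0.00710936+0.00153066) = 115.740, so SD = 10.758.

Posterior mean ≈ 121.398; posterior SD ≈ 10.758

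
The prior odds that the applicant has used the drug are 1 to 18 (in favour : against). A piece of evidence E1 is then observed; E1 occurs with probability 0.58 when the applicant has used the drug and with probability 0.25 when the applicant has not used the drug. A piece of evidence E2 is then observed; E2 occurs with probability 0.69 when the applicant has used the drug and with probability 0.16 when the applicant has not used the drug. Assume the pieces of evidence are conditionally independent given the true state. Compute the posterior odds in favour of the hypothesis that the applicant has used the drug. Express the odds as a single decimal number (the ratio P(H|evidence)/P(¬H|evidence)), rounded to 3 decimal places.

Posterior odds ≈ 0.556

Prior odds = 1/18 = 0.055556.
Likelihood ratio for E1 = 0.58/0.25 = 2.3200.
Likelihood ratio for E2 = 0.69/0.16 = 4.3125.
Posterior odds = prior odds × LR₁ × LR₂ = 0.55583.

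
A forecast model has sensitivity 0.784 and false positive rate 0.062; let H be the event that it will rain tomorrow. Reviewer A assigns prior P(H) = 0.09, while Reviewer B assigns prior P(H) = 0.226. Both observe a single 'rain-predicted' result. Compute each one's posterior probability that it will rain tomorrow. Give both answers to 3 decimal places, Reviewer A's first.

Reviewer A: 0.556; Reviewer B: 0.787

The likelihood ratio for a 'rain-predicted' result is 0.784/0.062 = 12.645.
Reviewer A: prior odds 0.09/0.91 = 0.098901; posterior odds 1.2506; posterior probability 0.556.
Reviewer B: prior odds 0.226/0.774 = 0.29199; posterior odds 3.6923; posterior probability 0.787.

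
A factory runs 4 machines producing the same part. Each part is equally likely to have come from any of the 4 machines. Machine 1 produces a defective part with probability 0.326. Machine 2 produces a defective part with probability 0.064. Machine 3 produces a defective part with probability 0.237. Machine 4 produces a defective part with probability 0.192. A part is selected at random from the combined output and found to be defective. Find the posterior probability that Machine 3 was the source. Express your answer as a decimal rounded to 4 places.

P(defective|M1) = 0.326; P(defective|M2) = 0.064; P(defective|M3) = 0.237; P(defective|M4) = 0.192.
Prior × likelihood for each source: 0.25·0.326=0.08150, 0.25·0.064=0.01600, 0.25·0.237=0.05925, 0.25·0.192=0.04800. Summing gives P(defective) = 0.20475.
P(Machine 3 | defective) = 0.05925 / 0.20475 = 0.2894.

Posterior probability ≈ 0.2894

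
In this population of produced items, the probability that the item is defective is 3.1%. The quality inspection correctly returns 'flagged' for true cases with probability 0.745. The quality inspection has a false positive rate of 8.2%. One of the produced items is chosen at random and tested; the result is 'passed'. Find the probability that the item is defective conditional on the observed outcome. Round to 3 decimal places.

Write H for 'the item is defective'. Prior odds H:¬H = 0.031/0.969 = 0.031992. For the 'passed' outcome, the likelihood ratio is 0.255/0.918 = 0.27778.
Posterior odds = 0.031992 × 0.27778 = 0.0088866, so P(H|E) = 0.0088866/(1+0.0088866) = 0.009.

P(H | E) ≈ 0.009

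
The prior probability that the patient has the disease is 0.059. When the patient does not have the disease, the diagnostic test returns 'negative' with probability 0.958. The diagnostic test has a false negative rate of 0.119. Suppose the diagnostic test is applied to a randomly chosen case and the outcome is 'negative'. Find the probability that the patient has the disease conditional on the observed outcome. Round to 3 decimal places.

P(H | E) ≈ 0.008

Write H for 'the patient has the disease'. Prior odds H:¬H = 0.059/0.941 = 0.062699. For the 'negative' outcome, the likelihood ratio is 0.119/0.958 = 0.12422.
Posterior odds = 0.062699 × 0.12422 = 0.0077883, so P(H|E) = 0.0077883/(1+0.0077883) = 0.008.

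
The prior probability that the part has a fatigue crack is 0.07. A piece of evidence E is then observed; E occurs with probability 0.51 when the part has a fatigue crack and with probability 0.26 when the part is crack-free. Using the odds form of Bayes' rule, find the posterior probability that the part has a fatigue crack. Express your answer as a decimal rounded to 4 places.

Posterior probability ≈ 0.1286

Prior odds = 0.07/(1−0.07) = 0.075269. In log-odds, ln(0.075269) = -2.5867.
Add log likelihood ratio: ln(1.9615) = 0.67373.
Posterior log-odds = -1.9130, so posterior odds = exp(-1.9130) = 0.14764. Converting, P(H|E) = 0.14764/1.1476 = 0.1286.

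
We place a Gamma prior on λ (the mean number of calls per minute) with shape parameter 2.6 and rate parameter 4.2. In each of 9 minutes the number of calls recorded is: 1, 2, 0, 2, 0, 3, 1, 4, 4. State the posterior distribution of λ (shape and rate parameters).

Posterior: Gamma(shape=19.6, rate=13.2)

The Poisson likelihood adds the total count to the shape and the number of exposure periods to the rate. Here ∑xᵢ = 17 and n = 9, so shape 2.6→19.6 and rate 4.2→13.2.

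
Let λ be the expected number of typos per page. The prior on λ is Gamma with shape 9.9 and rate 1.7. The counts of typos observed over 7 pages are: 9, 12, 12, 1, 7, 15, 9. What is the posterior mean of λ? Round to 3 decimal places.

Posterior mean ≈ 8.609

Total count ∑xᵢ = 65 over n = 7 pages.
Gamma is conjugate to the Poisson likelihood: posterior is Gamma(shape = 9.9+65 = 74.9, rate = 1.7+7 = 8.7).
E[λ | data] = 74.9/8.7 = 8.609.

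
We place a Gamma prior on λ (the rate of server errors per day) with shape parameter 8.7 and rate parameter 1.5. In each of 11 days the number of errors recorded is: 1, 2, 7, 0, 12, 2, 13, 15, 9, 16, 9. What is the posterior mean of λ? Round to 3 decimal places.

Posterior mean ≈ 7.576

The Poisson likelihood adds the total count to the shape and the number of exposure periods to the rate. Here ∑xᵢ = 86 and n = 11, so shape 8.7→94.7 and rate 1.5→12.5.
Posterior mean = shape/rate = 94.7/12.5 = 7.576.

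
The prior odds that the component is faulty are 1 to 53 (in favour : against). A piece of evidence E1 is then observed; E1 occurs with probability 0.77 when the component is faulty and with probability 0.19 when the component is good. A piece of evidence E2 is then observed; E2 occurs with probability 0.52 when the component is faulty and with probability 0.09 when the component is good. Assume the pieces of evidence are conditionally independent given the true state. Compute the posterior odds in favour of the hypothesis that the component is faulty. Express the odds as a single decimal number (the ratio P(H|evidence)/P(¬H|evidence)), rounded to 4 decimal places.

Posterior odds ≈ 0.4418

Prior odds = 1/53 = 0.018868.
Likelihood ratio for E1 = 0.77/0.19 = 4.0526.
Likelihood ratio for E2 = 0.52/0.09 = 5.7778.
Posterior odds = prior odds × LR₁ × LR₂ = 0.44180.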